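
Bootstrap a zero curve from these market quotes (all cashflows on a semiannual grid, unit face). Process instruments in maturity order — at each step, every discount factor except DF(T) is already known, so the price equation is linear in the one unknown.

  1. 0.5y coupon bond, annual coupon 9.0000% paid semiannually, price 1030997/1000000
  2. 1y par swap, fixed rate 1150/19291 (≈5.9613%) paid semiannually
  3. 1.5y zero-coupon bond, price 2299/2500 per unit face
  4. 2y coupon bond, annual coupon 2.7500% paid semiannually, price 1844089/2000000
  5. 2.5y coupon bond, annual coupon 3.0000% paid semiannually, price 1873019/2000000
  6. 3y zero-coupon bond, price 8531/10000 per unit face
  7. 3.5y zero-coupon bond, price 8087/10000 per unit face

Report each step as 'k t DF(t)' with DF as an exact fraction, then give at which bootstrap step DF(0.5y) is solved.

1 1/2 4933/5000
2 1 377/400
3 3/2 2299/2500
4 2 8709/10000
5 5/2 8677/10000
6 3 8531/10000
7 7/2 8087/10000
DF(0.5y) is solved at step 1

step 1 [0.5y] bond c/2=9/200: DF=(1030997/1000000 − 9/200·(0))/(1+9/200) = 4933/5000 ≈ 0.986600
step 2 [1y] swap r/2=575/19291: DF=(1 − 575/19291·(0.986600))/(1+575/19291) = 377/400 ≈ 0.942500
step 3 [1.5y] zero: DF = P = 2299/2500 ≈ 0.919600
step 4 [2y] bond c/2=11/800: DF=(1844089/2000000 − 11/800·(0.986600+0.942500+0.919600))/(1+11/800) = 8709/10000 ≈ 0.870900
step 5 [2.5y] bond c/2=3/200: DF=(1873019/2000000 − 3/200·(0.986600+0.942500+0.919600+0.870900))/(1+3/200) = 8677/10000 ≈ 0.867700
step 6 [3y] zero: DF = P = 8531/10000 ≈ 0.853100
step 7 [3.5y] zero: DF = P = 8087/10000 ≈ 0.808700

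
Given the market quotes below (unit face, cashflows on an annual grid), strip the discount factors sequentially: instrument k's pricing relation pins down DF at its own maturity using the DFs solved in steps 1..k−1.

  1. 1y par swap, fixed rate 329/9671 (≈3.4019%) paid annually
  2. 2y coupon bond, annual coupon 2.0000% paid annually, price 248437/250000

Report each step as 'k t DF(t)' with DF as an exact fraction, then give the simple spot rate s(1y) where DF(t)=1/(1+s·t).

1 1 9671/10000
2 2 9553/10000
s(1y) = (1/(9671/10000) − 1)/(1) = 329/9671 ≈ 3.4019%

step 1 [1y] swap r/1=329/9671: DF=(1 − 329/9671·(0))/(1+329/9671) = 9671/10000 ≈ 0.967100
step 2 [2y] bond c/1=1/50: DF=(248437/250000 − 1/50·(0.967100))/(1+1/50) = 9553/10000 ≈ 0.955300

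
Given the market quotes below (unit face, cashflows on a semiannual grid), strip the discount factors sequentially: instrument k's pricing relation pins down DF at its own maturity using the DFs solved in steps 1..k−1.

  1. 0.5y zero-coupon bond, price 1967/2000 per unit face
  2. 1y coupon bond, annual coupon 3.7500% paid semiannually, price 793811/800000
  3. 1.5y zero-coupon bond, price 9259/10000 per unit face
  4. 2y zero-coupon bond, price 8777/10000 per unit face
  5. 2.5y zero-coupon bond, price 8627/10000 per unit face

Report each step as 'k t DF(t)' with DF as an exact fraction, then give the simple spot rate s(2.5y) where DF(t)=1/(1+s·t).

step 1 [0.5y] zero: DF = P = 1967/2000 ≈ 0.983500
step 2 [1y] bond c/2=3/160: DF=(793811/800000 − 3/160·(0.983500))/(1+3/160) = 9559/10000 ≈ 0.955900
step 3 [1.5y] zero: DF = P = 9259/10000 ≈ 0.925900
step 4 [2y] zero: DF = P = 8777/10000 ≈ 0.877700
step 5 [2.5y] zero: DF = P = 8627/10000 ≈ 0.862700

1 1/2 1967/2000
2 1 9559/10000
3 3/2 9259/10000
4 2 8777/10000
5 5/2 8627/10000
s(2.5y) = (1/(8627/10000) − 1)/(5/2) = 2746/43135 ≈ 6.3661%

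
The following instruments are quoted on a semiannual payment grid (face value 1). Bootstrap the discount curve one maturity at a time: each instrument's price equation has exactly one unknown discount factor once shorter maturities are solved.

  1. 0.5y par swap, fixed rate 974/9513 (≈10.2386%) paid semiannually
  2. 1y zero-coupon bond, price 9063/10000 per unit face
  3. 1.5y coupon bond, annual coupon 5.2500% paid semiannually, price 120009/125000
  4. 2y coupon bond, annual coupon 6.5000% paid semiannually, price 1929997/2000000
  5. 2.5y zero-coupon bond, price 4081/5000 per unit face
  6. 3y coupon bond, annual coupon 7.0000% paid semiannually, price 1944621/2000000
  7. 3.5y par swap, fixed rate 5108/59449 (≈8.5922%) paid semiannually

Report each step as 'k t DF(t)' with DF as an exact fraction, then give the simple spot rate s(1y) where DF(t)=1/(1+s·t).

step 1 [0.5y] swap r/2=487/9513: DF=(1 − 487/9513·(0))/(1+487/9513) = 9513/10000 ≈ 0.951300
step 2 [1y] zero: DF = P = 9063/10000 ≈ 0.906300
step 3 [1.5y] bond c/2=21/800: DF=(120009/125000 − 21/800·(0.951300+0.906300))/(1+21/800) = 111/125 ≈ 0.888000
step 4 [2y] bond c/2=13/400: DF=(1929997/2000000 − 13/400·(0.951300+0.906300+0.888000))/(1+13/400) = 4241/5000 ≈ 0.848200
step 5 [2.5y] zero: DF = P = 4081/5000 ≈ 0.816200
step 6 [3y] bond c/2=7/200: DF=(1944621/2000000 − 7/200·(0.951300+0.906300+0.888000+0.848200+0.816200))/(1+7/200) = 7903/10000 ≈ 0.790300
step 7 [3.5y] swap r/2=2554/59449: DF=(1 − 2554/59449·(0.951300+0.906300+0.888000+0.848200+0.816200+0.790300))/(1+2554/59449) = 3723/5000 ≈ 0.744600

1 1/2 9513/10000
2 1 9063/10000
3 3/2 111/125
4 2 4241/5000
5 5/2 4081/5000
6 3 7903/10000
7 7/2 3723/5000
s(1y) = (1/(9063/10000) − 1)/(1) = 937/9063 ≈ 10.3387%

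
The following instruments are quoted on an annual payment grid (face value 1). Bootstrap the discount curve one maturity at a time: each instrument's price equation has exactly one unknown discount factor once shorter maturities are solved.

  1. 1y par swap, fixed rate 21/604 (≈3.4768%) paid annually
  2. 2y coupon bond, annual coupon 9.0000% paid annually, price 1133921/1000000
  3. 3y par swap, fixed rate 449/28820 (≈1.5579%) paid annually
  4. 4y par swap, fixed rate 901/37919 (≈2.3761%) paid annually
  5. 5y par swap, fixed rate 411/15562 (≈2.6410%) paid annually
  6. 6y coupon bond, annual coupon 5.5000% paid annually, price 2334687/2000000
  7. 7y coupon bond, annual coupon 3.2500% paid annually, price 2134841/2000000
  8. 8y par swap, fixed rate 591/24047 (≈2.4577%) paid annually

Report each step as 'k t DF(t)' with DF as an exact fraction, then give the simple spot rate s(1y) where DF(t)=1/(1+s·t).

step 1 [1y] swap r/1=21/604: DF=(1 − 21/604·(0))/(1+21/604) = 604/625 ≈ 0.966400
step 2 [2y] bond c/1=9/100: DF=(1133921/1000000 − 9/100·(0.966400))/(1+9/100) = 1921/2000 ≈ 0.960500
step 3 [3y] swap r/1=449/28820: DF=(1 − 449/28820·(0.966400+0.960500))/(1+449/28820) = 9551/10000 ≈ 0.955100
step 4 [4y] swap r/1=901/37919: DF=(1 − 901/37919·(0.966400+0.960500+0.955100))/(1+901/37919) = 9099/10000 ≈ 0.909900
step 5 [5y] swap r/1=411/15562: DF=(1 − 411/15562·(0.966400+0.960500+0.955100+0.909900))/(1+411/15562) = 8767/10000 ≈ 0.876700
step 6 [6y] bond c/1=11/200: DF=(2334687/2000000 − 11/200·(0.966400+0.960500+0.955100+0.909900+0.876700))/(1+11/200) = 8631/10000 ≈ 0.863100
step 7 [7y] bond c/1=13/400: DF=(2134841/2000000 − 13/400·(0.966400+0.960500+0.955100+0.909900+0.876700+0.863100))/(1+13/400) = 8597/10000 ≈ 0.859700
step 8 [8y] swap r/1=591/24047: DF=(1 − 591/24047·(0.966400+0.960500+0.955100+0.909900+0.876700+0.863100+0.859700))/(1+591/24047) = 8227/10000 ≈ 0.822700

1 1 604/625
2 2 1921/2000
3 3 9551/10000
4 4 9099/10000
5 5 8767/10000
6 6 8631/10000
7 7 8597/10000
8 8 8227/10000
s(1y) = (1/(604/625) − 1)/(1) = 21/604 ≈ 3.4768%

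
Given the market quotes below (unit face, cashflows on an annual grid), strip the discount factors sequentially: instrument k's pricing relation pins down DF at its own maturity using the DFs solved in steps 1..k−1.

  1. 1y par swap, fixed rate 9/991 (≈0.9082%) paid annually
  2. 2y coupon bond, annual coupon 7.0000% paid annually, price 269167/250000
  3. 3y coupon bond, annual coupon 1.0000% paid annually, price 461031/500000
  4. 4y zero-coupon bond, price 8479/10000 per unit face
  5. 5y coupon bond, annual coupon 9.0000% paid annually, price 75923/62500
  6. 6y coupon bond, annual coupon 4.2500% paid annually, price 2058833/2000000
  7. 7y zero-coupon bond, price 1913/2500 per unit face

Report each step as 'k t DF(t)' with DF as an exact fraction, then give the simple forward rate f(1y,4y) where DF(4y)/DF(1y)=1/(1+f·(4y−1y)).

step 1 [1y] swap r/1=9/991: DF=(1 − 9/991·(0))/(1+9/991) = 991/1000 ≈ 0.991000
step 2 [2y] bond c/1=7/100: DF=(269167/250000 − 7/100·(0.991000))/(1+7/100) = 4707/5000 ≈ 0.941400
step 3 [3y] bond c/1=1/100: DF=(461031/500000 − 1/100·(0.991000+0.941400))/(1+1/100) = 4469/5000 ≈ 0.893800
step 4 [4y] zero: DF = P = 8479/10000 ≈ 0.847900
step 5 [5y] bond c/1=9/100: DF=(75923/62500 − 9/100·(0.991000+0.941400+0.893800+0.847900))/(1+9/100) = 8111/10000 ≈ 0.811100
step 6 [6y] bond c/1=17/400: DF=(2058833/2000000 − 17/400·(0.991000+0.941400+0.893800+0.847900+0.811100))/(1+17/400) = 4023/5000 ≈ 0.804600
step 7 [7y] zero: DF = P = 1913/2500 ≈ 0.765200

1 1 991/1000
2 2 4707/5000
3 3 4469/5000
4 4 8479/10000
5 5 8111/10000
6 6 4023/5000
7 7 1913/2500
f(1y,4y) = ((991/1000)/(8479/10000) − 1)/(3) = 477/8479 ≈ 5.6257%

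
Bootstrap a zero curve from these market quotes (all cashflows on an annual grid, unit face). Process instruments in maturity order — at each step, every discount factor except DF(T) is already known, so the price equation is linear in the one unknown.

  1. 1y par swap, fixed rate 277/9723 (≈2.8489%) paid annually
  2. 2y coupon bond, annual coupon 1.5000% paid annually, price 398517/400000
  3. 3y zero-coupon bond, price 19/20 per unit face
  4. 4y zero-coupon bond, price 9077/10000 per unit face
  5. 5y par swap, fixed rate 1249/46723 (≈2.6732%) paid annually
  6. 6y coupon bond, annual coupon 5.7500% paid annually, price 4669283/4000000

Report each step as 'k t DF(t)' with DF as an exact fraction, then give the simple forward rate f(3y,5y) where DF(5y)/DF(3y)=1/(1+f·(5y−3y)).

1 1 9723/10000
2 2 1209/1250
3 3 19/20
4 4 9077/10000
5 5 8751/10000
6 6 4249/5000
f(3y,5y) = ((19/20)/(8751/10000) − 1)/(2) = 749/17502 ≈ 4.2795%

step 1 [1y] swap r/1=277/9723: DF=(1 − 277/9723·(0))/(1+277/9723) = 9723/10000 ≈ 0.972300
step 2 [2y] bond c/1=3/200: DF=(398517/400000 − 3/200·(0.972300))/(1+3/200) = 1209/1250 ≈ 0.967200
step 3 [3y] zero: DF = P = 19/20 ≈ 0.950000
step 4 [4y] zero: DF = P = 9077/10000 ≈ 0.907700
step 5 [5y] swap r/1=1249/46723: DF=(1 − 1249/46723·(0.972300+0.967200+0.950000+0.907700))/(1+1249/46723) = 8751/10000 ≈ 0.875100
step 6 [6y] bond c/1=23/400: DF=(4669283/4000000 − 23/400·(0.972300+0.967200+0.950000+0.907700+0.875100))/(1+23/400) = 4249/5000 ≈ 0.849800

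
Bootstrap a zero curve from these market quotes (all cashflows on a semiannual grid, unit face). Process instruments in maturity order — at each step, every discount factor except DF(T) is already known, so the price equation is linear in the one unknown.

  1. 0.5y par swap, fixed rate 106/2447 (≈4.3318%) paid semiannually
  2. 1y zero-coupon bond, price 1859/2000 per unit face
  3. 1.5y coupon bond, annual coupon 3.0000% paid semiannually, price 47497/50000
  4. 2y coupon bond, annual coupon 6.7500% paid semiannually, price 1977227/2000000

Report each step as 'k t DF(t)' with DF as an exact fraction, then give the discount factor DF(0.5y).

1 1/2 2447/2500
2 1 1859/2000
3 3/2 9077/10000
4 2 2161/2500
DF(0.5y) = 2447/2500 ≈ 0.978800

step 1 [0.5y] swap r/2=53/2447: DF=(1 − 53/2447·(0))/(1+53/2447) = 2447/2500 ≈ 0.978800
step 2 [1y] zero: DF = P = 1859/2000 ≈ 0.929500
step 3 [1.5y] bond c/2=3/200: DF=(47497/50000 − 3/200·(0.978800+0.929500))/(1+3/200) = 9077/10000 ≈ 0.907700
step 4 [2y] bond c/2=27/800: DF=(1977227/2000000 − 27/800·(0.978800+0.929500+0.907700))/(1+27/800) = 2161/2500 ≈ 0.864400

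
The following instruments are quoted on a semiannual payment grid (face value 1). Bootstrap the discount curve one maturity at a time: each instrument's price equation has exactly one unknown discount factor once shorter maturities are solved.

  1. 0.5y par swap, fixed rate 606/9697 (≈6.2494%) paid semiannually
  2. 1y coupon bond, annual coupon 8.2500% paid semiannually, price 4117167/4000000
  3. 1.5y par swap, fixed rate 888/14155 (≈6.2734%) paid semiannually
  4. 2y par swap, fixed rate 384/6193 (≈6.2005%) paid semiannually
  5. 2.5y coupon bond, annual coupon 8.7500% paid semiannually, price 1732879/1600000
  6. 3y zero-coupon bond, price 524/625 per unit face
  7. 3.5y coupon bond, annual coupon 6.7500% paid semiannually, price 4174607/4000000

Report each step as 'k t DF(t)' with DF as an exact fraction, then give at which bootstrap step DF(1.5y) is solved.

step 1 [0.5y] swap r/2=303/9697: DF=(1 − 303/9697·(0))/(1+303/9697) = 9697/10000 ≈ 0.969700
step 2 [1y] bond c/2=33/800: DF=(4117167/4000000 − 33/800·(0.969700))/(1+33/800) = 9501/10000 ≈ 0.950100
step 3 [1.5y] swap r/2=444/14155: DF=(1 − 444/14155·(0.969700+0.950100))/(1+444/14155) = 1139/1250 ≈ 0.911200
step 4 [2y] swap r/2=192/6193: DF=(1 − 192/6193·(0.969700+0.950100+0.911200))/(1+192/6193) = 553/625 ≈ 0.884800
step 5 [2.5y] bond c/2=7/160: DF=(1732879/1600000 − 7/160·(0.969700+0.950100+0.911200+0.884800))/(1+7/160) = 8819/10000 ≈ 0.881900
step 6 [3y] zero: DF = P = 524/625 ≈ 0.838400
step 7 [3.5y] bond c/2=27/800: DF=(4174607/4000000 − 27/800·(0.969700+0.950100+0.911200+0.884800+0.881900+0.838400))/(1+27/800) = 8321/10000 ≈ 0.832100

1 1/2 9697/10000
2 1 9501/10000
3 3/2 1139/1250
4 2 553/625
5 5/2 8819/10000
6 3 524/625
7 7/2 8321/10000
DF(1.5y) is solved at step 3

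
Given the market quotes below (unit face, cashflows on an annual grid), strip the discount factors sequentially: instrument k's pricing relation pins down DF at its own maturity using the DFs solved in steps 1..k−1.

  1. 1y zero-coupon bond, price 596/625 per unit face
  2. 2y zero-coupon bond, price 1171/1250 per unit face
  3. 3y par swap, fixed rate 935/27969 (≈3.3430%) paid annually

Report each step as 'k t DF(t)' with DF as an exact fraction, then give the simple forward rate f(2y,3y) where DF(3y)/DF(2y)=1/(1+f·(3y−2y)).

1 1 596/625
2 2 1171/1250
3 3 1813/2000
f(2y,3y) = ((1171/1250)/(1813/2000) − 1)/(1) = 303/9065 ≈ 3.3425%

step 1 [1y] zero: DF = P = 596/625 ≈ 0.953600
step 2 [2y] zero: DF = P = 1171/1250 ≈ 0.936800
step 3 [3y] swap r/1=935/27969: DF=(1 − 935/27969·(0.953600+0.936800))/(1+935/27969) = 1813/2000 ≈ 0.906500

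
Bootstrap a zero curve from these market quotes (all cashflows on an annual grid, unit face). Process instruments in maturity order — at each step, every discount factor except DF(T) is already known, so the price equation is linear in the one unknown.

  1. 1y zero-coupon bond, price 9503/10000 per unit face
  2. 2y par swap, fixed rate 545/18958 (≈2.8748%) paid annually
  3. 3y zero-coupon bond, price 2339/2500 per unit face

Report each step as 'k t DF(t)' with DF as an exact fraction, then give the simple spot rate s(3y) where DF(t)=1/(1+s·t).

step 1 [1y] zero: DF = P = 9503/10000 ≈ 0.950300
step 2 [2y] swap r/1=545/18958: DF=(1 − 545/18958·(0.950300))/(1+545/18958) = 1891/2000 ≈ 0.945500
step 3 [3y] zero: DF = P = 2339/2500 ≈ 0.935600

1 1 9503/10000
2 2 1891/2000
3 3 2339/2500
s(3y) = (1/(2339/2500) − 1)/(3) = 161/7017 ≈ 2.2944%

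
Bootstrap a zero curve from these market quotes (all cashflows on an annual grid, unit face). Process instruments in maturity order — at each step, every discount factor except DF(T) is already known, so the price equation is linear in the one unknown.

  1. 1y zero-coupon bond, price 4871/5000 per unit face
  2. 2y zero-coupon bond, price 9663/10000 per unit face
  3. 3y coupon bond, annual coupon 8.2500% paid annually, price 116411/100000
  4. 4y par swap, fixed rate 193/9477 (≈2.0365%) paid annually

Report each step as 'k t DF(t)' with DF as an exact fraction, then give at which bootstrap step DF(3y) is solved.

step 1 [1y] zero: DF = P = 4871/5000 ≈ 0.974200
step 2 [2y] zero: DF = P = 9663/10000 ≈ 0.966300
step 3 [3y] bond c/1=33/400: DF=(116411/100000 − 33/400·(0.974200+0.966300))/(1+33/400) = 371/400 ≈ 0.927500
step 4 [4y] swap r/1=193/9477: DF=(1 − 193/9477·(0.974200+0.966300+0.927500))/(1+193/9477) = 2307/2500 ≈ 0.922800

1 1 4871/5000
2 2 9663/10000
3 3 371/400
4 4 2307/2500
DF(3y) is solved at step 3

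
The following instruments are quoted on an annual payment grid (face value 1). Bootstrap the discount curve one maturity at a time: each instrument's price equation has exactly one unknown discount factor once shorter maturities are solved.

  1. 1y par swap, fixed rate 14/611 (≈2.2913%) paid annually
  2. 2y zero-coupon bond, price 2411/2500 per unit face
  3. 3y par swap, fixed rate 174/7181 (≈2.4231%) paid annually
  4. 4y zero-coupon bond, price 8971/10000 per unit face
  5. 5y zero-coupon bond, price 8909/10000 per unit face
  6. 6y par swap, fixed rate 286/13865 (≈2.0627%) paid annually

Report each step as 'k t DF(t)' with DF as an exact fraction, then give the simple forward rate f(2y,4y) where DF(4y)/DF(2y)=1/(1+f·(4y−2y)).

1 1 611/625
2 2 2411/2500
3 3 1163/1250
4 4 8971/10000
5 5 8909/10000
6 6 1107/1250
f(2y,4y) = ((2411/2500)/(8971/10000) − 1)/(2) = 673/17942 ≈ 3.7510%

step 1 [1y] swap r/1=14/611: DF=(1 − 14/611·(0))/(1+14/611) = 611/625 ≈ 0.977600
step 2 [2y] zero: DF = P = 2411/2500 ≈ 0.964400
step 3 [3y] swap r/1=174/7181: DF=(1 − 174/7181·(0.977600+0.964400))/(1+174/7181) = 1163/1250 ≈ 0.930400
step 4 [4y] zero: DF = P = 8971/10000 ≈ 0.897100
step 5 [5y] zero: DF = P = 8909/10000 ≈ 0.890900
step 6 [6y] swap r/1=286/13865: DF=(1 − 286/13865·(0.977600+0.964400+0.930400+0.897100+0.890900))/(1+286/13865) = 1107/1250 ≈ 0.885600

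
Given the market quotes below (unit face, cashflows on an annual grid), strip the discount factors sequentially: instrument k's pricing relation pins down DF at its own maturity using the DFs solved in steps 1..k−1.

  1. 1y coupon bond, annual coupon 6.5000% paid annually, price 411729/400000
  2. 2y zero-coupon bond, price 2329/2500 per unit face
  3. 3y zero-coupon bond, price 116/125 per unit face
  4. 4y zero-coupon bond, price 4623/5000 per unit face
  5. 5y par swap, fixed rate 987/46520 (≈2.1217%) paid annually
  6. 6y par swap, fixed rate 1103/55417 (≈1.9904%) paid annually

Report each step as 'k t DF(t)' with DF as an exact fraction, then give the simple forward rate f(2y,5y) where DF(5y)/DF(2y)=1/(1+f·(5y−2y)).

1 1 1933/2000
2 2 2329/2500
3 3 116/125
4 4 4623/5000
5 5 9013/10000
6 6 8897/10000
f(2y,5y) = ((2329/2500)/(9013/10000) − 1)/(3) = 101/9013 ≈ 1.1206%

step 1 [1y] bond c/1=13/200: DF=(411729/400000 − 13/200·(0))/(1+13/200) = 1933/2000 ≈ 0.966500
step 2 [2y] zero: DF = P = 2329/2500 ≈ 0.931600
step 3 [3y] zero: DF = P = 116/125 ≈ 0.928000
step 4 [4y] zero: DF = P = 4623/5000 ≈ 0.924600
step 5 [5y] swap r/1=987/46520: DF=(1 − 987/46520·(0.966500+0.931600+0.928000+0.924600))/(1+987/46520) = 9013/10000 ≈ 0.901300
step 6 [6y] swap r/1=1103/55417: DF=(1 − 1103/55417·(0.966500+0.931600+0.928000+0.924600+0.901300))/(1+1103/55417) = 8897/10000 ≈ 0.889700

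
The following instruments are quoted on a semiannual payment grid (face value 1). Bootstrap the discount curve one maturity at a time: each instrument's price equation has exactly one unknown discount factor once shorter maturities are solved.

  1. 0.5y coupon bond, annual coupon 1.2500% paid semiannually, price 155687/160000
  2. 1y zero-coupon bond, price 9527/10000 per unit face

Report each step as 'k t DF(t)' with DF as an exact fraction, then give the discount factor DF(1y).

1 1/2 967/1000
2 1 9527/10000
DF(1y) = 9527/10000 ≈ 0.952700

step 1 [0.5y] bond c/2=1/160: DF=(155687/160000 − 1/160·(0))/(1+1/160) = 967/1000 ≈ 0.967000
step 2 [1y] zero: DF = P = 9527/10000 ≈ 0.952700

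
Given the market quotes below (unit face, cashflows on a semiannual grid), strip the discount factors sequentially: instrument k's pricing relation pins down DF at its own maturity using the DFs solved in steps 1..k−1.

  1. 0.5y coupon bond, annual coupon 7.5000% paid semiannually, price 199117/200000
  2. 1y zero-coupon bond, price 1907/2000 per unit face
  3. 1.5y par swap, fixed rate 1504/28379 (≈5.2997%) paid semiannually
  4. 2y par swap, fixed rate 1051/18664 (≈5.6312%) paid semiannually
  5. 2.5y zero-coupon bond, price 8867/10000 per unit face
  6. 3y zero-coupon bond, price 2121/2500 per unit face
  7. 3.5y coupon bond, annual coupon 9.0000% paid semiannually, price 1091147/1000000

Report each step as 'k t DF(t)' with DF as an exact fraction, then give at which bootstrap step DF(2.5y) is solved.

1 1/2 2399/2500
2 1 1907/2000
3 3/2 578/625
4 2 8949/10000
5 5/2 8867/10000
6 3 2121/2500
7 7/2 8087/10000
DF(2.5y) is solved at step 5

step 1 [0.5y] bond c/2=3/80: DF=(199117/200000 − 3/80·(0))/(1+3/80) = 2399/2500 ≈ 0.959600
step 2 [1y] zero: DF = P = 1907/2000 ≈ 0.953500
step 3 [1.5y] swap r/2=752/28379: DF=(1 − 752/28379·(0.959600+0.953500))/(1+752/28379) = 578/625 ≈ 0.924800
step 4 [2y] swap r/2=1051/37328: DF=(1 − 1051/37328·(0.959600+0.953500+0.924800))/(1+1051/37328) = 8949/10000 ≈ 0.894900
step 5 [2.5y] zero: DF = P = 8867/10000 ≈ 0.886700
step 6 [3y] zero: DF = P = 2121/2500 ≈ 0.848400
step 7 [3.5y] bond c/2=9/200: DF=(1091147/1000000 − 9/200·(0.959600+0.953500+0.924800+0.894900+0.886700+0.848400))/(1+9/200) = 8087/10000 ≈ 0.808700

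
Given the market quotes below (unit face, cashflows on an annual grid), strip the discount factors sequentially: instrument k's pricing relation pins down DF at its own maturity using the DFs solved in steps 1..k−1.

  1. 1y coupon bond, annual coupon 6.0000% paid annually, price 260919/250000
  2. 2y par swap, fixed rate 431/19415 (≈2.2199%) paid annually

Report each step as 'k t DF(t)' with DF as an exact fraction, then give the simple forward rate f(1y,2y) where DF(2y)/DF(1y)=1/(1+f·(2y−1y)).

step 1 [1y] bond c/1=3/50: DF=(260919/250000 − 3/50·(0))/(1+3/50) = 4923/5000 ≈ 0.984600
step 2 [2y] swap r/1=431/19415: DF=(1 − 431/19415·(0.984600))/(1+431/19415) = 9569/10000 ≈ 0.956900

1 1 4923/5000
2 2 9569/10000
f(1y,2y) = ((4923/5000)/(9569/10000) − 1)/(1) = 277/9569 ≈ 2.8948%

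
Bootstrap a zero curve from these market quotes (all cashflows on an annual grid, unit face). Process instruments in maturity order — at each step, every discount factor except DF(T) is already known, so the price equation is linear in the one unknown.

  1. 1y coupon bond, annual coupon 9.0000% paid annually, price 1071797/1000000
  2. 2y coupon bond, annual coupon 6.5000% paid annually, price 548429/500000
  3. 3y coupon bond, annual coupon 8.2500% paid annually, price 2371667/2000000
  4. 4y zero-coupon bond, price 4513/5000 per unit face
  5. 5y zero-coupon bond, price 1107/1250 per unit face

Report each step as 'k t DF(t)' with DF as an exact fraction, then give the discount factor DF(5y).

step 1 [1y] bond c/1=9/100: DF=(1071797/1000000 − 9/100·(0))/(1+9/100) = 9833/10000 ≈ 0.983300
step 2 [2y] bond c/1=13/200: DF=(548429/500000 − 13/200·(0.983300))/(1+13/200) = 9699/10000 ≈ 0.969900
step 3 [3y] bond c/1=33/400: DF=(2371667/2000000 − 33/400·(0.983300+0.969900))/(1+33/400) = 4733/5000 ≈ 0.946600
step 4 [4y] zero: DF = P = 4513/5000 ≈ 0.902600
step 5 [5y] zero: DF = P = 1107/1250 ≈ 0.885600

1 1 9833/10000
2 2 9699/10000
3 3 4733/5000
4 4 4513/5000
5 5 1107/1250
DF(5y) = 1107/1250 ≈ 0.885600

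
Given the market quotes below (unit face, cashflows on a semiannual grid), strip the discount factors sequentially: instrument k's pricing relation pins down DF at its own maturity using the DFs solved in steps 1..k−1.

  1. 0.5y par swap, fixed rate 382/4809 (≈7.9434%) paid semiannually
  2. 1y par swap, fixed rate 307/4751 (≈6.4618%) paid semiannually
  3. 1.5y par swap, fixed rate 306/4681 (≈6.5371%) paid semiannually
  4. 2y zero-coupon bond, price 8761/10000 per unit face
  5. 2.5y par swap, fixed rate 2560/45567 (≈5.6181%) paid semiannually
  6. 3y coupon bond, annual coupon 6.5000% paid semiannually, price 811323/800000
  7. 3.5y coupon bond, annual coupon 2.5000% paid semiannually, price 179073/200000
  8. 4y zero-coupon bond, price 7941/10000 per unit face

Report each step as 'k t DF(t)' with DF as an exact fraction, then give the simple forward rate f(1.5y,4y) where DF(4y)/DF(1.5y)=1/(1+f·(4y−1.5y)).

step 1 [0.5y] swap r/2=191/4809: DF=(1 − 191/4809·(0))/(1+191/4809) = 4809/5000 ≈ 0.961800
step 2 [1y] swap r/2=307/9502: DF=(1 − 307/9502·(0.961800))/(1+307/9502) = 4693/5000 ≈ 0.938600
step 3 [1.5y] swap r/2=153/4681: DF=(1 − 153/4681·(0.961800+0.938600))/(1+153/4681) = 4541/5000 ≈ 0.908200
step 4 [2y] zero: DF = P = 8761/10000 ≈ 0.876100
step 5 [2.5y] swap r/2=1280/45567: DF=(1 − 1280/45567·(0.961800+0.938600+0.908200+0.876100))/(1+1280/45567) = 109/125 ≈ 0.872000
step 6 [3y] bond c/2=13/400: DF=(811323/800000 − 13/400·(0.961800+0.938600+0.908200+0.876100+0.872000))/(1+13/400) = 2097/2500 ≈ 0.838800
step 7 [3.5y] bond c/2=1/80: DF=(179073/200000 − 1/80·(0.961800+0.938600+0.908200+0.876100+0.872000+0.838800))/(1+1/80) = 8177/10000 ≈ 0.817700
step 8 [4y] zero: DF = P = 7941/10000 ≈ 0.794100

1 1/2 4809/5000
2 1 4693/5000
3 3/2 4541/5000
4 2 8761/10000
5 5/2 109/125
6 3 2097/2500
7 7/2 8177/10000
8 4 7941/10000
f(1.5y,4y) = ((4541/5000)/(7941/10000) − 1)/(5/2) = 2282/39705 ≈ 5.7474%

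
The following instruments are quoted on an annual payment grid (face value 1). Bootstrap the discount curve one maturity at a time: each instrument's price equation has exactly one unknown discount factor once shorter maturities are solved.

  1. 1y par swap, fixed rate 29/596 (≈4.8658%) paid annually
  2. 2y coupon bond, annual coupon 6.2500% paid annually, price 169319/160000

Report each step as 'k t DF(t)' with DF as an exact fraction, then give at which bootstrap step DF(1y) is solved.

step 1 [1y] swap r/1=29/596: DF=(1 − 29/596·(0))/(1+29/596) = 596/625 ≈ 0.953600
step 2 [2y] bond c/1=1/16: DF=(169319/160000 − 1/16·(0.953600))/(1+1/16) = 9399/10000 ≈ 0.939900

1 1 596/625
2 2 9399/10000
DF(1y) is solved at step 1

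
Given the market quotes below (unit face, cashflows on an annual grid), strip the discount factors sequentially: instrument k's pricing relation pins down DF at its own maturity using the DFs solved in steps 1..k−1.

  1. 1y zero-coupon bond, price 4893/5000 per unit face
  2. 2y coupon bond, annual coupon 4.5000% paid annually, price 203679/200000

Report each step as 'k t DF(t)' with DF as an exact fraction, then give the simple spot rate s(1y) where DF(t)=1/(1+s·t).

step 1 [1y] zero: DF = P = 4893/5000 ≈ 0.978600
step 2 [2y] bond c/1=9/200: DF=(203679/200000 − 9/200·(0.978600))/(1+9/200) = 2331/2500 ≈ 0.932400

1 1 4893/5000
2 2 2331/2500
s(1y) = (1/(4893/5000) − 1)/(1) = 107/4893 ≈ 2.1868%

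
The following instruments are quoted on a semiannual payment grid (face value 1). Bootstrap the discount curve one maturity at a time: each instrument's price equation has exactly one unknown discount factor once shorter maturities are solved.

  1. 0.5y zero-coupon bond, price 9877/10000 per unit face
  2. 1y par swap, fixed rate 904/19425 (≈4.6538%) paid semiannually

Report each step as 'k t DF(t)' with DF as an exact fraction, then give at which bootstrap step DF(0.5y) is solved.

step 1 [0.5y] zero: DF = P = 9877/10000 ≈ 0.987700
step 2 [1y] swap r/2=452/19425: DF=(1 − 452/19425·(0.987700))/(1+452/19425) = 2387/2500 ≈ 0.954800

1 1/2 9877/10000
2 1 2387/2500
DF(0.5y) is solved at step 1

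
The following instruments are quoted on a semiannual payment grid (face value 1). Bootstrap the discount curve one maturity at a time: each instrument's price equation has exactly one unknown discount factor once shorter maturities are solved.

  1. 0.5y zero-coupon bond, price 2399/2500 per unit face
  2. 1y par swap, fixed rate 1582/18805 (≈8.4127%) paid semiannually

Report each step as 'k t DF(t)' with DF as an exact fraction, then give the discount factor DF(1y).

1 1/2 2399/2500
2 1 9209/10000
DF(1y) = 9209/10000 ≈ 0.920900

step 1 [0.5y] zero: DF = P = 2399/2500 ≈ 0.959600
step 2 [1y] swap r/2=791/18805: DF=(1 − 791/18805·(0.959600))/(1+791/18805) = 9209/10000 ≈ 0.920900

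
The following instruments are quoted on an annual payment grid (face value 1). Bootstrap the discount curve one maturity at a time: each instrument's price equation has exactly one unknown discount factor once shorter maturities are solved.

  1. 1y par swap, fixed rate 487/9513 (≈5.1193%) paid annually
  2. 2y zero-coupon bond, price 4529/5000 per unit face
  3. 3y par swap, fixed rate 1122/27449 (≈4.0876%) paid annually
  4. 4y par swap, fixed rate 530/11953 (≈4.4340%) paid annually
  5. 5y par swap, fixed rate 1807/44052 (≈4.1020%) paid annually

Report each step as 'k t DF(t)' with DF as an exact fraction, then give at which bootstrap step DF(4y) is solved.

1 1 9513/10000
2 2 4529/5000
3 3 4439/5000
4 4 841/1000
5 5 8193/10000
DF(4y) is solved at step 4

step 1 [1y] swap r/1=487/9513: DF=(1 − 487/9513·(0))/(1+487/9513) = 9513/10000 ≈ 0.951300
step 2 [2y] zero: DF = P = 4529/5000 ≈ 0.905800
step 3 [3y] swap r/1=1122/27449: DF=(1 − 1122/27449·(0.951300+0.905800))/(1+1122/27449) = 4439/5000 ≈ 0.887800
step 4 [4y] swap r/1=530/11953: DF=(1 − 530/11953·(0.951300+0.905800+0.887800))/(1+530/11953) = 841/1000 ≈ 0.841000
step 5 [5y] swap r/1=1807/44052: DF=(1 − 1807/44052·(0.951300+0.905800+0.887800+0.841000))/(1+1807/44052) = 8193/10000 ≈ 0.819300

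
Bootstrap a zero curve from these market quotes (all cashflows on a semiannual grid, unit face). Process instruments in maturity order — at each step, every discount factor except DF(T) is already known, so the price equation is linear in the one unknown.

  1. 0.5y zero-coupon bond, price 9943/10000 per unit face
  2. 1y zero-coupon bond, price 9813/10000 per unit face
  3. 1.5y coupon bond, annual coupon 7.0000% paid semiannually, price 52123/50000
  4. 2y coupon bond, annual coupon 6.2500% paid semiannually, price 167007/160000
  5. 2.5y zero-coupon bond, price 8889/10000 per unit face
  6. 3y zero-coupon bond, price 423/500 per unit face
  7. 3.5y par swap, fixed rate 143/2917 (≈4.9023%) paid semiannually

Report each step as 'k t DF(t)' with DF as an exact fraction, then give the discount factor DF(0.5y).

step 1 [0.5y] zero: DF = P = 9943/10000 ≈ 0.994300
step 2 [1y] zero: DF = P = 9813/10000 ≈ 0.981300
step 3 [1.5y] bond c/2=7/200: DF=(52123/50000 − 7/200·(0.994300+0.981300))/(1+7/200) = 2351/2500 ≈ 0.940400
step 4 [2y] bond c/2=1/32: DF=(167007/160000 − 1/32·(0.994300+0.981300+0.940400))/(1+1/32) = 4619/5000 ≈ 0.923800
step 5 [2.5y] zero: DF = P = 8889/10000 ≈ 0.888900
step 6 [3y] zero: DF = P = 423/500 ≈ 0.846000
step 7 [3.5y] swap r/2=143/5834: DF=(1 − 143/5834·(0.994300+0.981300+0.940400+0.923800+0.888900+0.846000))/(1+143/5834) = 8427/10000 ≈ 0.842700

1 1/2 9943/10000
2 1 9813/10000
3 3/2 2351/2500
4 2 4619/5000
5 5/2 8889/10000
6 3 423/500
7 7/2 8427/10000
DF(0.5y) = 9943/10000 ≈ 0.994300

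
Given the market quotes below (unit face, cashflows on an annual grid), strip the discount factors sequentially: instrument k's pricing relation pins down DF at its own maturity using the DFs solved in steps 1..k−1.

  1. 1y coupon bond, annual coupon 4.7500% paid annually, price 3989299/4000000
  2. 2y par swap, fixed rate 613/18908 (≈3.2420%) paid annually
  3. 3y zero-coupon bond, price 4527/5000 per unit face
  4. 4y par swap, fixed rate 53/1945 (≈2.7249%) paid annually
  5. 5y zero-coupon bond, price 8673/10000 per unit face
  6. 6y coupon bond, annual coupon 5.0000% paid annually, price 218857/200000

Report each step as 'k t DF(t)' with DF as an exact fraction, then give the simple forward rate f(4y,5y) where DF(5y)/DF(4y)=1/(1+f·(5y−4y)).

1 1 9521/10000
2 2 9387/10000
3 3 4527/5000
4 4 8993/10000
5 5 8673/10000
6 6 8249/10000
f(4y,5y) = ((8993/10000)/(8673/10000) − 1)/(1) = 320/8673 ≈ 3.6896%

step 1 [1y] bond c/1=19/400: DF=(3989299/4000000 − 19/400·(0))/(1+19/400) = 9521/10000 ≈ 0.952100
step 2 [2y] swap r/1=613/18908: DF=(1 − 613/18908·(0.952100))/(1+613/18908) = 9387/10000 ≈ 0.938700
step 3 [3y] zero: DF = P = 4527/5000 ≈ 0.905400
step 4 [4y] swap r/1=53/1945: DF=(1 − 53/1945·(0.952100+0.938700+0.905400))/(1+53/1945) = 8993/10000 ≈ 0.899300
step 5 [5y] zero: DF = P = 8673/10000 ≈ 0.867300
step 6 [6y] bond c/1=1/20: DF=(218857/200000 − 1/20·(0.952100+0.938700+0.905400+0.899300+0.867300))/(1+1/20) = 8249/10000 ≈ 0.824900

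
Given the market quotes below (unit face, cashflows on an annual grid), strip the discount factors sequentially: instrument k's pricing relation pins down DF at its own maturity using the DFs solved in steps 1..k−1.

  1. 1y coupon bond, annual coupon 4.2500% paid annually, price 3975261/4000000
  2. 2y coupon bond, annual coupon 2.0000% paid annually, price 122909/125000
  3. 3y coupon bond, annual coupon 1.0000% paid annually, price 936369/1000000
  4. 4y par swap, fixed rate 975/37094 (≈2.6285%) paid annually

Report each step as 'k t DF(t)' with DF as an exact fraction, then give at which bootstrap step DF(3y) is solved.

1 1 9533/10000
2 2 9453/10000
3 3 9083/10000
4 4 361/400
DF(3y) is solved at step 3

step 1 [1y] bond c/1=17/400: DF=(3975261/4000000 − 17/400·(0))/(1+17/400) = 9533/10000 ≈ 0.953300
step 2 [2y] bond c/1=1/50: DF=(122909/125000 − 1/50·(0.953300))/(1+1/50) = 9453/10000 ≈ 0.945300
step 3 [3y] bond c/1=1/100: DF=(936369/1000000 − 1/100·(0.953300+0.945300))/(1+1/100) = 9083/10000 ≈ 0.908300
step 4 [4y] swap r/1=975/37094: DF=(1 − 975/37094·(0.953300+0.945300+0.908300))/(1+975/37094) = 361/400 ≈ 0.902500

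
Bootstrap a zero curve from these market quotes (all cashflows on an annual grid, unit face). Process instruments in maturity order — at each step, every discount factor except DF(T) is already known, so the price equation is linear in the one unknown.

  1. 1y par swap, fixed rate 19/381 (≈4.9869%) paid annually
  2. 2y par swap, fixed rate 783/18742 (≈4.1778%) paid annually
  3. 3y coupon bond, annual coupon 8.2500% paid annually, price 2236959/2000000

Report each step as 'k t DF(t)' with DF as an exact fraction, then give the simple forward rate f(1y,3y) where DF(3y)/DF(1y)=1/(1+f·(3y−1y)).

step 1 [1y] swap r/1=19/381: DF=(1 − 19/381·(0))/(1+19/381) = 381/400 ≈ 0.952500
step 2 [2y] swap r/1=783/18742: DF=(1 − 783/18742·(0.952500))/(1+783/18742) = 9217/10000 ≈ 0.921700
step 3 [3y] bond c/1=33/400: DF=(2236959/2000000 − 33/400·(0.952500+0.921700))/(1+33/400) = 1113/1250 ≈ 0.890400

1 1 381/400
2 2 9217/10000
3 3 1113/1250
f(1y,3y) = ((381/400)/(1113/1250) − 1)/(2) = 207/5936 ≈ 3.4872%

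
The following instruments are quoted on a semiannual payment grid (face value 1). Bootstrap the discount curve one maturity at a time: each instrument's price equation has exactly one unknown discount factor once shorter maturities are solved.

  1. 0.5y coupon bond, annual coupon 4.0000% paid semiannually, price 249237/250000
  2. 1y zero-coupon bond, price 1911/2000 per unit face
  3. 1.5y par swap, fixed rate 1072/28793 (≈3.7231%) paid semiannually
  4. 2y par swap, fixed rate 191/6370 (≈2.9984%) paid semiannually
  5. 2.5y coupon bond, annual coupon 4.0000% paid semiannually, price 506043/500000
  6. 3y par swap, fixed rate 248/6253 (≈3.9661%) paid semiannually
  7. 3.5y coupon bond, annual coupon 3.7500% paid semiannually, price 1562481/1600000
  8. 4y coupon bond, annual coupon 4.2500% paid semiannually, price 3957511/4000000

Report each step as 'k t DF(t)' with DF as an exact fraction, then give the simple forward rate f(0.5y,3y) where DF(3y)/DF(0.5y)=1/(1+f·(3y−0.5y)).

1 1/2 4887/5000
2 1 1911/2000
3 3/2 1183/1250
4 2 9427/10000
5 5/2 9173/10000
6 3 2221/2500
7 7/2 171/200
8 4 8339/10000
f(0.5y,3y) = ((4887/5000)/(2221/2500) − 1)/(5/2) = 89/2221 ≈ 4.0072%

step 1 [0.5y] bond c/2=1/50: DF=(249237/250000 − 1/50·(0))/(1+1/50) = 4887/5000 ≈ 0.977400
step 2 [1y] zero: DF = P = 1911/2000 ≈ 0.955500
step 3 [1.5y] swap r/2=536/28793: DF=(1 − 536/28793·(0.977400+0.955500))/(1+536/28793) = 1183/1250 ≈ 0.946400
step 4 [2y] swap r/2=191/12740: DF=(1 − 191/12740·(0.977400+0.955500+0.946400))/(1+191/12740) = 9427/10000 ≈ 0.942700
step 5 [2.5y] bond c/2=1/50: DF=(506043/500000 − 1/50·(0.977400+0.955500+0.946400+0.942700))/(1+1/50) = 9173/10000 ≈ 0.917300
step 6 [3y] swap r/2=124/6253: DF=(1 − 124/6253·(0.977400+0.955500+0.946400+0.942700+0.917300))/(1+124/6253) = 2221/2500 ≈ 0.888400
step 7 [3.5y] bond c/2=3/160: DF=(1562481/1600000 − 3/160·(0.977400+0.955500+0.946400+0.942700+0.917300+0.888400))/(1+3/160) = 171/200 ≈ 0.855000
step 8 [4y] bond c/2=17/800: DF=(3957511/4000000 − 17/800·(0.977400+0.955500+0.946400+0.942700+0.917300+0.888400+0.855000))/(1+17/800) = 8339/10000 ≈ 0.833900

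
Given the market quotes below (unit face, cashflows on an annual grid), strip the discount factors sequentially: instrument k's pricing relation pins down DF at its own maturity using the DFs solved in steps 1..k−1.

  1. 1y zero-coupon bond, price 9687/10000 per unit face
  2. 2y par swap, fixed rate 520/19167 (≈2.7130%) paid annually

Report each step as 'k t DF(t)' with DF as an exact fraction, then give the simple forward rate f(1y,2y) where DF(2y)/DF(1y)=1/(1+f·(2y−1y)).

1 1 9687/10000
2 2 237/250
f(1y,2y) = ((9687/10000)/(237/250) − 1)/(1) = 69/3160 ≈ 2.1835%

step 1 [1y] zero: DF = P = 9687/10000 ≈ 0.968700
step 2 [2y] swap r/1=520/19167: DF=(1 − 520/19167·(0.968700))/(1+520/19167) = 237/250 ≈ 0.948000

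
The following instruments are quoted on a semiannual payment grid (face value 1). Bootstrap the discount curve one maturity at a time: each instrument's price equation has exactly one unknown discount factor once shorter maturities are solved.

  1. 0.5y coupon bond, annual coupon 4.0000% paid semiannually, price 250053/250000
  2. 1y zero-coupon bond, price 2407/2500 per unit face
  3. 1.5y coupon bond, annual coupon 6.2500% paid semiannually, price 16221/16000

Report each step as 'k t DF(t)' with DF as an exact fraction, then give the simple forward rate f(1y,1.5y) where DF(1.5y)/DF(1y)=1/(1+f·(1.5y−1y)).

step 1 [0.5y] bond c/2=1/50: DF=(250053/250000 − 1/50·(0))/(1+1/50) = 4903/5000 ≈ 0.980600
step 2 [1y] zero: DF = P = 2407/2500 ≈ 0.962800
step 3 [1.5y] bond c/2=1/32: DF=(16221/16000 − 1/32·(0.980600+0.962800))/(1+1/32) = 4621/5000 ≈ 0.924200

1 1/2 4903/5000
2 1 2407/2500
3 3/2 4621/5000
f(1y,1.5y) = ((2407/2500)/(4621/5000) − 1)/(1/2) = 386/4621 ≈ 8.3532%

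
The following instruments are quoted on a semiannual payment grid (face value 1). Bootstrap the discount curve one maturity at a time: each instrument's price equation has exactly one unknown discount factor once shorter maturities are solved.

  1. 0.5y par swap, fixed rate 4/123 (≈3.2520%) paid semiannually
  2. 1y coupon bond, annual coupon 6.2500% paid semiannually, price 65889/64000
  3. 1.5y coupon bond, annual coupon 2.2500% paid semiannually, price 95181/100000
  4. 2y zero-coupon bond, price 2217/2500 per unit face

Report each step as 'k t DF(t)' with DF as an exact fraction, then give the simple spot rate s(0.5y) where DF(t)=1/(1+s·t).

step 1 [0.5y] swap r/2=2/123: DF=(1 − 2/123·(0))/(1+2/123) = 123/125 ≈ 0.984000
step 2 [1y] bond c/2=1/32: DF=(65889/64000 − 1/32·(0.984000))/(1+1/32) = 1937/2000 ≈ 0.968500
step 3 [1.5y] bond c/2=9/800: DF=(95181/100000 − 9/800·(0.984000+0.968500))/(1+9/800) = 1839/2000 ≈ 0.919500
step 4 [2y] zero: DF = P = 2217/2500 ≈ 0.886800

1 1/2 123/125
2 1 1937/2000
3 3/2 1839/2000
4 2 2217/2500
s(0.5y) = (1/(123/125) − 1)/(1/2) = 4/123 ≈ 3.2520%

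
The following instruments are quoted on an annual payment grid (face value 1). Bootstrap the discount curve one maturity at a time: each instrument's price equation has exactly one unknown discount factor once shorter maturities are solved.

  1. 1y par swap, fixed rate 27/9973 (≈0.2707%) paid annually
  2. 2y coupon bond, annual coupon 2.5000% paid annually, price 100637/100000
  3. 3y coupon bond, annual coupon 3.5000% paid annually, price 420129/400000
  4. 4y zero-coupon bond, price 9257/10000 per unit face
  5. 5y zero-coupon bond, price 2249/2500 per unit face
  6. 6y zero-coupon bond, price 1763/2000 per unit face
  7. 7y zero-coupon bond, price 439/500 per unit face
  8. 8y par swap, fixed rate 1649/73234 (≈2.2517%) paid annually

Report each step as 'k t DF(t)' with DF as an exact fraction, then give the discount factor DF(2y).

1 1 9973/10000
2 2 383/400
3 3 9487/10000
4 4 9257/10000
5 5 2249/2500
6 6 1763/2000
7 7 439/500
8 8 8351/10000
DF(2y) = 383/400 ≈ 0.957500

step 1 [1y] swap r/1=27/9973: DF=(1 − 27/9973·(0))/(1+27/9973) = 9973/10000 ≈ 0.997300
step 2 [2y] bond c/1=1/40: DF=(100637/100000 − 1/40·(0.997300))/(1+1/40) = 383/400 ≈ 0.957500
step 3 [3y] bond c/1=7/200: DF=(420129/400000 − 7/200·(0.997300+0.957500))/(1+7/200) = 9487/10000 ≈ 0.948700
step 4 [4y] zero: DF = P = 9257/10000 ≈ 0.925700
step 5 [5y] zero: DF = P = 2249/2500 ≈ 0.899600
step 6 [6y] zero: DF = P = 1763/2000 ≈ 0.881500
step 7 [7y] zero: DF = P = 439/500 ≈ 0.878000
step 8 [8y] swap r/1=1649/73234: DF=(1 − 1649/73234·(0.997300+0.957500+0.948700+0.925700+0.899600+0.881500+0.878000))/(1+1649/73234) = 8351/10000 ≈ 0.835100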